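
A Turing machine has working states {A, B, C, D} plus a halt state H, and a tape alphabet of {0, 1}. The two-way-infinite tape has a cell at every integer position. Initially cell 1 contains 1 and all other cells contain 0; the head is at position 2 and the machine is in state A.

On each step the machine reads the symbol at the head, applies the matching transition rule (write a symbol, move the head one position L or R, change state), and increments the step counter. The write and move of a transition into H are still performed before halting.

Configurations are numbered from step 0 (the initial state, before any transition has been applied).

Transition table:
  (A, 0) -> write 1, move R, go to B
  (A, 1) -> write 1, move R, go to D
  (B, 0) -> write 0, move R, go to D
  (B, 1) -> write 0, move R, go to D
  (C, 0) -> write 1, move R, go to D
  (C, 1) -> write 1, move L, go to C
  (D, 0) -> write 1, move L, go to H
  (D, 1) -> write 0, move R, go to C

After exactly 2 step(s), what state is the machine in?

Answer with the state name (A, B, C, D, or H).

Answer: D

Derivation:
Step 1: in state A at pos 2, read 0 -> (A,0)->write 1,move R,goto B. Now: state=B, head=3, tape[0..4]=01100 (head:    ^)
Step 2: in state B at pos 3, read 0 -> (B,0)->write 0,move R,goto D. Now: state=D, head=4, tape[0..5]=011000 (head:     ^)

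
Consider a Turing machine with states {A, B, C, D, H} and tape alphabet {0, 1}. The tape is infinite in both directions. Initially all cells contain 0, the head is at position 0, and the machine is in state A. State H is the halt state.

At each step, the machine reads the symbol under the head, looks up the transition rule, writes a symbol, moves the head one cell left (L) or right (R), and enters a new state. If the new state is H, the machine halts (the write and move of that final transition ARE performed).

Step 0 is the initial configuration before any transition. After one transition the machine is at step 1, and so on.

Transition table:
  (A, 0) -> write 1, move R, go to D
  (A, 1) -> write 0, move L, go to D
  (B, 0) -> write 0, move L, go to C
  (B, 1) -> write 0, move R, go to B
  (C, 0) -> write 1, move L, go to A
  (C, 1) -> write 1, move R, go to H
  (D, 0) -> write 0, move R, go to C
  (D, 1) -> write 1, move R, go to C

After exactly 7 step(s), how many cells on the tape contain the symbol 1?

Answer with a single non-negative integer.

Answer: 3

Derivation:
Step 1: in state A at pos 0, read 0 -> (A,0)->write 1,move R,goto D. Now: state=D, head=1, tape[-1..2]=0100 (head:   ^)
Step 2: in state D at pos 1, read 0 -> (D,0)->write 0,move R,goto C. Now: state=C, head=2, tape[-1..3]=01000 (head:    ^)
Step 3: in state C at pos 2, read 0 -> (C,0)->write 1,move L,goto A. Now: state=A, head=1, tape[-1..3]=01010 (head:   ^)
Step 4: in state A at pos 1, read 0 -> (A,0)->write 1,move R,goto D. Now: state=D, head=2, tape[-1..3]=01110 (head:    ^)
Step 5: in state D at pos 2, read 1 -> (D,1)->write 1,move R,goto C. Now: state=C, head=3, tape[-1..4]=011100 (head:     ^)
Step 6: in state C at pos 3, read 0 -> (C,0)->write 1,move L,goto A. Now: state=A, head=2, tape[-1..4]=011110 (head:    ^)
Step 7: in state A at pos 2, read 1 -> (A,1)->write 0,move L,goto D. Now: state=D, head=1, tape[-1..4]=011010 (head:   ^)
Cells containing 1 after step 7: {0, 1, 3} -> 3 cell(s)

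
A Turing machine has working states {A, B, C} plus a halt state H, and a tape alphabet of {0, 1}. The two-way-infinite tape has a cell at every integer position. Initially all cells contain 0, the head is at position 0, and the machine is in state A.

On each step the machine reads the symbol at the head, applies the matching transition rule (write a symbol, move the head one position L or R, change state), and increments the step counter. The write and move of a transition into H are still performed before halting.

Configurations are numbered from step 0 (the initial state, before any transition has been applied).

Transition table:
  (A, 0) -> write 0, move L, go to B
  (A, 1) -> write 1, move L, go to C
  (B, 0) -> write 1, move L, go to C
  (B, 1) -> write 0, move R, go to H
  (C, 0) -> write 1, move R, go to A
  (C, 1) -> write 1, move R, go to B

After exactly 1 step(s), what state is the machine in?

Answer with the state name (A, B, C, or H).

Step 1: in state A at pos 0, read 0 -> (A,0)->write 0,move L,goto B. Now: state=B, head=-1, tape[-2..1]=0000 (head:  ^)

Answer: B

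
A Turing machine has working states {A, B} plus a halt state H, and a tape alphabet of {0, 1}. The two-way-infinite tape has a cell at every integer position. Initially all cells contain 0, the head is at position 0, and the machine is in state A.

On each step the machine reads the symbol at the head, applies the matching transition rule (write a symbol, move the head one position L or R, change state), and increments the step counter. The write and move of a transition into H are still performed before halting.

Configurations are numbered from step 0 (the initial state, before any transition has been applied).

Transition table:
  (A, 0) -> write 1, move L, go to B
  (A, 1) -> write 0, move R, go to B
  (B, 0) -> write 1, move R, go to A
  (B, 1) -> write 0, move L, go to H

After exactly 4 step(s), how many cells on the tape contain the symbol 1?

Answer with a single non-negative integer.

Answer: 2

Derivation:
Step 1: in state A at pos 0, read 0 -> (A,0)->write 1,move L,goto B. Now: state=B, head=-1, tape[-2..1]=0010 (head:  ^)
Step 2: in state B at pos -1, read 0 -> (B,0)->write 1,move R,goto A. Now: state=A, head=0, tape[-2..1]=0110 (head:   ^)
Step 3: in state A at pos 0, read 1 -> (A,1)->write 0,move R,goto B. Now: state=B, head=1, tape[-2..2]=01000 (head:    ^)
Step 4: in state B at pos 1, read 0 -> (B,0)->write 1,move R,goto A. Now: state=A, head=2, tape[-2..3]=010100 (head:     ^)
Cells containing 1 after step 4: {-1, 1} -> 2 cell(s)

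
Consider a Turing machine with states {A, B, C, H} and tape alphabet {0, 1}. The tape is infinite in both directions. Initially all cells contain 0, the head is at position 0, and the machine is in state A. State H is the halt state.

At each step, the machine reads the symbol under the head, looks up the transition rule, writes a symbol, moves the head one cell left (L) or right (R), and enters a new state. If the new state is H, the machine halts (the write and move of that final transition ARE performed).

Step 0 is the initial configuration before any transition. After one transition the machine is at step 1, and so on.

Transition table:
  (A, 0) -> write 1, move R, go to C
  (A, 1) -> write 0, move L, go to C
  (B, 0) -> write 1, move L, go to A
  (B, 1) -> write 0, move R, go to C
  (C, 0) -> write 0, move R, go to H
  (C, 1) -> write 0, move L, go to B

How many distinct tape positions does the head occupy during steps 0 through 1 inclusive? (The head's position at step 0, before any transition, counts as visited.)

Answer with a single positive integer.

Step 1: in state A at pos 0, read 0 -> (A,0)->write 1,move R,goto C. Now: state=C, head=1, tape[-1..2]=0100 (head:   ^)
Head positions at steps 0..1: starting at 0, distinct positions visited = {0, 1} -> 2 position(s)

Answer: 2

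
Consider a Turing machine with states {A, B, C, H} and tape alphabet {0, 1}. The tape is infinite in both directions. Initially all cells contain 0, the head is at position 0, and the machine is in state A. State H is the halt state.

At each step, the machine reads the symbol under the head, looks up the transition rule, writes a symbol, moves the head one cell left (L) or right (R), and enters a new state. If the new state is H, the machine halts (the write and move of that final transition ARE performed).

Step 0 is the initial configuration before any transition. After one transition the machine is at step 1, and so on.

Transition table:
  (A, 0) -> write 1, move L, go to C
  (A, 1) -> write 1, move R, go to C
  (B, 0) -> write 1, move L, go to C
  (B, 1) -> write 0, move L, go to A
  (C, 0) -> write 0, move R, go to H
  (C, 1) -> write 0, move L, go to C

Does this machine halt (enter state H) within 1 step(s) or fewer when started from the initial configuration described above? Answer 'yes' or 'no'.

Step 1: in state A at pos 0, read 0 -> (A,0)->write 1,move L,goto C. Now: state=C, head=-1, tape[-2..1]=0010 (head:  ^)
After 1 step(s): state = C (not H) -> not halted within 1 -> no

Answer: no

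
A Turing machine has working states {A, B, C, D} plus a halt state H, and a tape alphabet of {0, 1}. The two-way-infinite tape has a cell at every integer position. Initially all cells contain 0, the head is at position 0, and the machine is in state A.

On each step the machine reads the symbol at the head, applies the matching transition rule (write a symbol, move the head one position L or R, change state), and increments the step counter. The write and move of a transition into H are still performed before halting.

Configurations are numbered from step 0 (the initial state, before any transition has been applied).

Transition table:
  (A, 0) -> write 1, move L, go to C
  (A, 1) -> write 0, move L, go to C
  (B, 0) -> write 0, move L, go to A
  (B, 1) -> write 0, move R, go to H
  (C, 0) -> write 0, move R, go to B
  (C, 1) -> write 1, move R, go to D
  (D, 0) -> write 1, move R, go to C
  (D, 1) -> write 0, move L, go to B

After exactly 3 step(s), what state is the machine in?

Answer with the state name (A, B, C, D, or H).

Step 1: in state A at pos 0, read 0 -> (A,0)->write 1,move L,goto C. Now: state=C, head=-1, tape[-2..1]=0010 (head:  ^)
Step 2: in state C at pos -1, read 0 -> (C,0)->write 0,move R,goto B. Now: state=B, head=0, tape[-2..1]=0010 (head:   ^)
Step 3: in state B at pos 0, read 1 -> (B,1)->write 0,move R,goto H. Now: state=H, head=1, tape[-2..2]=00000 (head:    ^)

Answer: H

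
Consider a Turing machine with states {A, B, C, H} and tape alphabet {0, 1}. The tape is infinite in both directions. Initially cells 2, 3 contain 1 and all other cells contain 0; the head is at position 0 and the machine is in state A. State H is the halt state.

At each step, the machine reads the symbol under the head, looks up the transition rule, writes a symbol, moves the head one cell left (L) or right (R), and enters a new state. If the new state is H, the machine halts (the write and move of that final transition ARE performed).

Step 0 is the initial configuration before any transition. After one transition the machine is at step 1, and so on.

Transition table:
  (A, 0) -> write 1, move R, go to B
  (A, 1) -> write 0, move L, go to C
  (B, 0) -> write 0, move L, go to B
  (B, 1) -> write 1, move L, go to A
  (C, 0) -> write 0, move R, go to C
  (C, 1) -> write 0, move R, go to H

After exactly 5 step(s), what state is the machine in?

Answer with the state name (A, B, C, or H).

Answer: A

Derivation:
Step 1: in state A at pos 0, read 0 -> (A,0)->write 1,move R,goto B. Now: state=B, head=1, tape[-1..4]=010110 (head:   ^)
Step 2: in state B at pos 1, read 0 -> (B,0)->write 0,move L,goto B. Now: state=B, head=0, tape[-1..4]=010110 (head:  ^)
Step 3: in state B at pos 0, read 1 -> (B,1)->write 1,move L,goto A. Now: state=A, head=-1, tape[-2..4]=0010110 (head:  ^)
Step 4: in state A at pos -1, read 0 -> (A,0)->write 1,move R,goto B. Now: state=B, head=0, tape[-2..4]=0110110 (head:   ^)
Step 5: in state B at pos 0, read 1 -> (B,1)->write 1,move L,goto A. Now: state=A, head=-1, tape[-2..4]=0110110 (head:  ^)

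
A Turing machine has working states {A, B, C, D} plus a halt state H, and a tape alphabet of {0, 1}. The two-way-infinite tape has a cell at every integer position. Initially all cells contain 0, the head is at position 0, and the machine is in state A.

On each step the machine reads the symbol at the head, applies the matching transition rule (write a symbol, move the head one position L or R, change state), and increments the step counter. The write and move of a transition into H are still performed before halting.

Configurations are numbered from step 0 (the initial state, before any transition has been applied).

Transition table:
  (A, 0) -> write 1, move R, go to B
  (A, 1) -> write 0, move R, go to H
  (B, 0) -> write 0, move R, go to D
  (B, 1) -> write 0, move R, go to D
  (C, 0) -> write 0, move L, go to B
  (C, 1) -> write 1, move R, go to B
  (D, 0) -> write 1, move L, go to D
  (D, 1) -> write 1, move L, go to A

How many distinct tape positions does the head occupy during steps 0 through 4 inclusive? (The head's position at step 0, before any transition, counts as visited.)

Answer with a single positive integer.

Step 1: in state A at pos 0, read 0 -> (A,0)->write 1,move R,goto B. Now: state=B, head=1, tape[-1..2]=0100 (head:   ^)
Step 2: in state B at pos 1, read 0 -> (B,0)->write 0,move R,goto D. Now: state=D, head=2, tape[-1..3]=01000 (head:    ^)
Step 3: in state D at pos 2, read 0 -> (D,0)->write 1,move L,goto D. Now: state=D, head=1, tape[-1..3]=01010 (head:   ^)
Step 4: in state D at pos 1, read 0 -> (D,0)->write 1,move L,goto D. Now: state=D, head=0, tape[-1..3]=01110 (head:  ^)
Head positions at steps 0..4: starting at 0, distinct positions visited = {0, 1, 2} -> 3 position(s)

Answer: 3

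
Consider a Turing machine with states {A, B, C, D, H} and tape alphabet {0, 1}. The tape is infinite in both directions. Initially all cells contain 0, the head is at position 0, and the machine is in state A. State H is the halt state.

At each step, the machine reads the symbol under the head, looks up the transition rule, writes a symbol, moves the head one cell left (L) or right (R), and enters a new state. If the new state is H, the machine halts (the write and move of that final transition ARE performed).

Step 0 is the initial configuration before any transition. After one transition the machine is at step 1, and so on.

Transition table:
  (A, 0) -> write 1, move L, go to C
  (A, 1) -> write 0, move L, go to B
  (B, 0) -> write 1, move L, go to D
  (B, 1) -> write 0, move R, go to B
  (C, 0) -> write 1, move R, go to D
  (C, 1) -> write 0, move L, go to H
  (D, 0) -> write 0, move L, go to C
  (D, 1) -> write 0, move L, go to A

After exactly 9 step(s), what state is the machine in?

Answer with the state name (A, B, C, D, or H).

Answer: H

Derivation:
Step 1: in state A at pos 0, read 0 -> (A,0)->write 1,move L,goto C. Now: state=C, head=-1, tape[-2..1]=0010 (head:  ^)
Step 2: in state C at pos -1, read 0 -> (C,0)->write 1,move R,goto D. Now: state=D, head=0, tape[-2..1]=0110 (head:   ^)
Step 3: in state D at pos 0, read 1 -> (D,1)->write 0,move L,goto A. Now: state=A, head=-1, tape[-2..1]=0100 (head:  ^)
Step 4: in state A at pos -1, read 1 -> (A,1)->write 0,move L,goto B. Now: state=B, head=-2, tape[-3..1]=00000 (head:  ^)
Step 5: in state B at pos -2, read 0 -> (B,0)->write 1,move L,goto D. Now: state=D, head=-3, tape[-4..1]=001000 (head:  ^)
Step 6: in state D at pos -3, read 0 -> (D,0)->write 0,move L,goto C. Now: state=C, head=-4, tape[-5..1]=0001000 (head:  ^)
Step 7: in state C at pos -4, read 0 -> (C,0)->write 1,move R,goto D. Now: state=D, head=-3, tape[-5..1]=0101000 (head:   ^)
Step 8: in state D at pos -3, read 0 -> (D,0)->write 0,move L,goto C. Now: state=C, head=-4, tape[-5..1]=0101000 (head:  ^)
Step 9: in state C at pos -4, read 1 -> (C,1)->write 0,move L,goto H. Now: state=H, head=-5, tape[-6..1]=00001000 (head:  ^)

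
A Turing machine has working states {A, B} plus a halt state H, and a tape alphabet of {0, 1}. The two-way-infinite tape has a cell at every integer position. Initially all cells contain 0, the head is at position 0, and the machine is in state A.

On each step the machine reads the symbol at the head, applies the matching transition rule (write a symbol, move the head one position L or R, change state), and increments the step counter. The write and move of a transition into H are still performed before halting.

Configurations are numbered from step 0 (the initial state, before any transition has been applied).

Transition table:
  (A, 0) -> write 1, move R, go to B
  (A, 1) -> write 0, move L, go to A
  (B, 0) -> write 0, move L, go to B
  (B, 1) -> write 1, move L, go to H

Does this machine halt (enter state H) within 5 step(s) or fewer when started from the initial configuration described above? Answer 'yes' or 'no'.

Step 1: in state A at pos 0, read 0 -> (A,0)->write 1,move R,goto B. Now: state=B, head=1, tape[-1..2]=0100 (head:   ^)
Step 2: in state B at pos 1, read 0 -> (B,0)->write 0,move L,goto B. Now: state=B, head=0, tape[-1..2]=0100 (head:  ^)
Step 3: in state B at pos 0, read 1 -> (B,1)->write 1,move L,goto H. Now: state=H, head=-1, tape[-2..2]=00100 (head:  ^)
State H reached at step 3; 3 <= 5 -> yes

Answer: yes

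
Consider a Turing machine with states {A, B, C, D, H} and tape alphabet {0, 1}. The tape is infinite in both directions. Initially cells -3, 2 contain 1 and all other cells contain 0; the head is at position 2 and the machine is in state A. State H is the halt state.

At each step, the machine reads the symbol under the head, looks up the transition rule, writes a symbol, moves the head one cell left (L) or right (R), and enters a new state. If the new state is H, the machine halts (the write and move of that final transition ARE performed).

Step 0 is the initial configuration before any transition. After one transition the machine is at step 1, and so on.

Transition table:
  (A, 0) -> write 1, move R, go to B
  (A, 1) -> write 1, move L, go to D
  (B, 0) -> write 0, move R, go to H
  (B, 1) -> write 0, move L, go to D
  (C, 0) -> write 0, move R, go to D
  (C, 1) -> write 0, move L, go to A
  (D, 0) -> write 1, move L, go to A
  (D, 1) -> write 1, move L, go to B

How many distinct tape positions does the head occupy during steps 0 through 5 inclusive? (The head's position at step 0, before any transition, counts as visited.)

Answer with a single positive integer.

Answer: 4

Derivation:
Step 1: in state A at pos 2, read 1 -> (A,1)->write 1,move L,goto D. Now: state=D, head=1, tape[-4..3]=01000010 (head:      ^)
Step 2: in state D at pos 1, read 0 -> (D,0)->write 1,move L,goto A. Now: state=A, head=0, tape[-4..3]=01000110 (head:     ^)
Step 3: in state A at pos 0, read 0 -> (A,0)->write 1,move R,goto B. Now: state=B, head=1, tape[-4..3]=01001110 (head:      ^)
Step 4: in state B at pos 1, read 1 -> (B,1)->write 0,move L,goto D. Now: state=D, head=0, tape[-4..3]=01001010 (head:     ^)
Step 5: in state D at pos 0, read 1 -> (D,1)->write 1,move L,goto B. Now: state=B, head=-1, tape[-4..3]=01001010 (head:    ^)
Head positions at steps 0..5: starting at 2, distinct positions visited = {-1, 0, 1, 2} -> 4 position(s)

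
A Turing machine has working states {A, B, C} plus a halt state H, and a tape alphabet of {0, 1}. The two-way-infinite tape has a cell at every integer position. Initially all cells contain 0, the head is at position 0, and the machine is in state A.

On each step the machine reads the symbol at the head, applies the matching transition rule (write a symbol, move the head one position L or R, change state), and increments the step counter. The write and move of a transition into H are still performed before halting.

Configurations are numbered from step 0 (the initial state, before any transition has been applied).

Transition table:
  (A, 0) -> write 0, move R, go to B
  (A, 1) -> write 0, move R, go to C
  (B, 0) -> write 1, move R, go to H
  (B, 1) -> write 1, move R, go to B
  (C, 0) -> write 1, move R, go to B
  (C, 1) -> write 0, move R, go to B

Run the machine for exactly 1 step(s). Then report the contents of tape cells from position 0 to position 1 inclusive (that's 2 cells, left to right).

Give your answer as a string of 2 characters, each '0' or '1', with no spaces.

Answer: 00

Derivation:
Step 1: in state A at pos 0, read 0 -> (A,0)->write 0,move R,goto B. Now: state=B, head=1, tape[-1..2]=0000 (head:   ^)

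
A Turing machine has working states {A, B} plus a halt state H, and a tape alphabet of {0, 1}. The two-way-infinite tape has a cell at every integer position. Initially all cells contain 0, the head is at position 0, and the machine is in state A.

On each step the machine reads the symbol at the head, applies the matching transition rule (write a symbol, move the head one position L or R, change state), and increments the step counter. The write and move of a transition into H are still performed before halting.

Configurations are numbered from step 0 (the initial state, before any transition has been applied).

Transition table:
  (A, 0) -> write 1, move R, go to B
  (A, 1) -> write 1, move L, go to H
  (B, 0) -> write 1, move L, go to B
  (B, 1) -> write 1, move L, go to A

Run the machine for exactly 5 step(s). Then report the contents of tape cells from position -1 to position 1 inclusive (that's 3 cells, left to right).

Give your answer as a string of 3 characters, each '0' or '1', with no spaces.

Answer: 111

Derivation:
Step 1: in state A at pos 0, read 0 -> (A,0)->write 1,move R,goto B. Now: state=B, head=1, tape[-1..2]=0100 (head:   ^)
Step 2: in state B at pos 1, read 0 -> (B,0)->write 1,move L,goto B. Now: state=B, head=0, tape[-1..2]=0110 (head:  ^)
Step 3: in state B at pos 0, read 1 -> (B,1)->write 1,move L,goto A. Now: state=A, head=-1, tape[-2..2]=00110 (head:  ^)
Step 4: in state A at pos -1, read 0 -> (A,0)->write 1,move R,goto B. Now: state=B, head=0, tape[-2..2]=01110 (head:   ^)
Step 5: in state B at pos 0, read 1 -> (B,1)->write 1,move L,goto A. Now: state=A, head=-1, tape[-2..2]=01110 (head:  ^)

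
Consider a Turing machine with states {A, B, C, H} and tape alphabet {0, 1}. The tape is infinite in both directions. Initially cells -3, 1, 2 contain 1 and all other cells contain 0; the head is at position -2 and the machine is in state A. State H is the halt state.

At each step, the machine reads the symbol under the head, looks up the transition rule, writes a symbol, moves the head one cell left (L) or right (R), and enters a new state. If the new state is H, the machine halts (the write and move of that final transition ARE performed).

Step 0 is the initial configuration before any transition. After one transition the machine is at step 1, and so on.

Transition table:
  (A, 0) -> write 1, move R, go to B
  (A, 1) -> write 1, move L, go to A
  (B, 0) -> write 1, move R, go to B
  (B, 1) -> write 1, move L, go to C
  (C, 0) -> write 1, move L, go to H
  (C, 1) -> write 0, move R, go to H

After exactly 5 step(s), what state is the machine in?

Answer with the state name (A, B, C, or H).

Answer: H

Derivation:
Step 1: in state A at pos -2, read 0 -> (A,0)->write 1,move R,goto B. Now: state=B, head=-1, tape[-4..3]=01100110 (head:    ^)
Step 2: in state B at pos -1, read 0 -> (B,0)->write 1,move R,goto B. Now: state=B, head=0, tape[-4..3]=01110110 (head:     ^)
Step 3: in state B at pos 0, read 0 -> (B,0)->write 1,move R,goto B. Now: state=B, head=1, tape[-4..3]=01111110 (head:      ^)
Step 4: in state B at pos 1, read 1 -> (B,1)->write 1,move L,goto C. Now: state=C, head=0, tape[-4..3]=01111110 (head:     ^)
Step 5: in state C at pos 0, read 1 -> (C,1)->write 0,move R,goto H. Now: state=H, head=1, tape[-4..3]=01110110 (head:      ^)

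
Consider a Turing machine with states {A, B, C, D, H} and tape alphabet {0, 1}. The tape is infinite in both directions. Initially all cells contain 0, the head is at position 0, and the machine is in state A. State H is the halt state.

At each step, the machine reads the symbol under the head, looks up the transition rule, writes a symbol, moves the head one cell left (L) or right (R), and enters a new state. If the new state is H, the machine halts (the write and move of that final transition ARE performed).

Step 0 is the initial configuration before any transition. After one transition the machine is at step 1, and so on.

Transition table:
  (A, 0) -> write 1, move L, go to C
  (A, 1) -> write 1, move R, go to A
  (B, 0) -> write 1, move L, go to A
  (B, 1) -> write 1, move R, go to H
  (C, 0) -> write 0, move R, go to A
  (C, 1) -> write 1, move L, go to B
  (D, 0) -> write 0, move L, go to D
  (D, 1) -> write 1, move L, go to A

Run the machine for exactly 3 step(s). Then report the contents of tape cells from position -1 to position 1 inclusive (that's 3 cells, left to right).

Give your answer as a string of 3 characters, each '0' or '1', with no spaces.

Answer: 010

Derivation:
Step 1: in state A at pos 0, read 0 -> (A,0)->write 1,move L,goto C. Now: state=C, head=-1, tape[-2..1]=0010 (head:  ^)
Step 2: in state C at pos -1, read 0 -> (C,0)->write 0,move R,goto A. Now: state=A, head=0, tape[-2..1]=0010 (head:   ^)
Step 3: in state A at pos 0, read 1 -> (A,1)->write 1,move R,goto A. Now: state=A, head=1, tape[-2..2]=00100 (head:    ^)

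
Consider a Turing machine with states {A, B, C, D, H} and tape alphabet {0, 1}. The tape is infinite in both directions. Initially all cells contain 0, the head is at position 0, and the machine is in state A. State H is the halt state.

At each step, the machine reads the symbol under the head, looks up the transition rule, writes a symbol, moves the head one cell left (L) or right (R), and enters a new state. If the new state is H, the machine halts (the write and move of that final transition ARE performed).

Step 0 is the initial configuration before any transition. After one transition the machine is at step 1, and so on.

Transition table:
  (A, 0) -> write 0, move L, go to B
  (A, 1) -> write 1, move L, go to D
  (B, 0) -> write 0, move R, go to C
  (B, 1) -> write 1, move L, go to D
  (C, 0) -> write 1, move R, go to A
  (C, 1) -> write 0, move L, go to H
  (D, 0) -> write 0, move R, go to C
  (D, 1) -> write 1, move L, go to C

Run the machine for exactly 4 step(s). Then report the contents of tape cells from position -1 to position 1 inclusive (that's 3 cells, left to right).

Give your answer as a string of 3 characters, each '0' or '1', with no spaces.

Answer: 010

Derivation:
Step 1: in state A at pos 0, read 0 -> (A,0)->write 0,move L,goto B. Now: state=B, head=-1, tape[-2..1]=0000 (head:  ^)
Step 2: in state B at pos -1, read 0 -> (B,0)->write 0,move R,goto C. Now: state=C, head=0, tape[-2..1]=0000 (head:   ^)
Step 3: in state C at pos 0, read 0 -> (C,0)->write 1,move R,goto A. Now: state=A, head=1, tape[-2..2]=00100 (head:    ^)
Step 4: in state A at pos 1, read 0 -> (A,0)->write 0,move L,goto B. Now: state=B, head=0, tape[-2..2]=00100 (head:   ^)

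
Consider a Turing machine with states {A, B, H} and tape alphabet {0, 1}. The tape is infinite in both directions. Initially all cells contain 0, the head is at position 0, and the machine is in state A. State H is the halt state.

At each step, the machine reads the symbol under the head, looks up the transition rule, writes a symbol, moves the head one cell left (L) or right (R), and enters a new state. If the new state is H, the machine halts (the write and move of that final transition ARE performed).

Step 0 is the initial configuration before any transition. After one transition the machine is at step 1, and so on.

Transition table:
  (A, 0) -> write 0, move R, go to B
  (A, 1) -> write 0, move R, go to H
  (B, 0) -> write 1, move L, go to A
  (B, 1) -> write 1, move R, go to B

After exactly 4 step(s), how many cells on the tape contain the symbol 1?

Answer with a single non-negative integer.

Answer: 1

Derivation:
Step 1: in state A at pos 0, read 0 -> (A,0)->write 0,move R,goto B. Now: state=B, head=1, tape[-1..2]=0000 (head:   ^)
Step 2: in state B at pos 1, read 0 -> (B,0)->write 1,move L,goto A. Now: state=A, head=0, tape[-1..2]=0010 (head:  ^)
Step 3: in state A at pos 0, read 0 -> (A,0)->write 0,move R,goto B. Now: state=B, head=1, tape[-1..2]=0010 (head:   ^)
Step 4: in state B at pos 1, read 1 -> (B,1)->write 1,move R,goto B. Now: state=B, head=2, tape[-1..3]=00100 (head:    ^)
Cells containing 1 after step 4: {1} -> 1 cell(s)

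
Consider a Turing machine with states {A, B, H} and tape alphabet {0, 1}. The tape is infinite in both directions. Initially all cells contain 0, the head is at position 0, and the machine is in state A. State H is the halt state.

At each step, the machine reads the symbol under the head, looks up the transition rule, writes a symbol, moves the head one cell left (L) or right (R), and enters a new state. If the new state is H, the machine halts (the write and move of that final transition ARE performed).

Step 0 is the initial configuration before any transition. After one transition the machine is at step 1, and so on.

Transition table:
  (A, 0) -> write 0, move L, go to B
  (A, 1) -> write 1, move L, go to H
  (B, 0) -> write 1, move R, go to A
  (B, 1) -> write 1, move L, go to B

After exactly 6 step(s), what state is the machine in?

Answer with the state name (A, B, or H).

Step 1: in state A at pos 0, read 0 -> (A,0)->write 0,move L,goto B. Now: state=B, head=-1, tape[-2..1]=0000 (head:  ^)
Step 2: in state B at pos -1, read 0 -> (B,0)->write 1,move R,goto A. Now: state=A, head=0, tape[-2..1]=0100 (head:   ^)
Step 3: in state A at pos 0, read 0 -> (A,0)->write 0,move L,goto B. Now: state=B, head=-1, tape[-2..1]=0100 (head:  ^)
Step 4: in state B at pos -1, read 1 -> (B,1)->write 1,move L,goto B. Now: state=B, head=-2, tape[-3..1]=00100 (head:  ^)
Step 5: in state B at pos -2, read 0 -> (B,0)->write 1,move R,goto A. Now: state=A, head=-1, tape[-3..1]=01100 (head:   ^)
Step 6: in state A at pos -1, read 1 -> (A,1)->write 1,move L,goto H. Now: state=H, head=-2, tape[-3..1]=01100 (head:  ^)

Answer: H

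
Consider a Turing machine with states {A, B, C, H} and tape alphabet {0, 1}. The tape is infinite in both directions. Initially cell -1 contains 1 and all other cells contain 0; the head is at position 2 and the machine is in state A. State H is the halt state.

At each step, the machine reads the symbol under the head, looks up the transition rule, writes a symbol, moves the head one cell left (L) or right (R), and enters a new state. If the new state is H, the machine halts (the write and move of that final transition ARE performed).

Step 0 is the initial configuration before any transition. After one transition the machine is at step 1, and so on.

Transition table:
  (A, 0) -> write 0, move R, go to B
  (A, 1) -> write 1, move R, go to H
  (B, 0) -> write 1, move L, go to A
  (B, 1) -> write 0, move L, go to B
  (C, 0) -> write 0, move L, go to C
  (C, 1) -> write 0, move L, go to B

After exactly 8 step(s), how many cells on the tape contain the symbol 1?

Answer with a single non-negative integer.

Answer: 2

Derivation:
Step 1: in state A at pos 2, read 0 -> (A,0)->write 0,move R,goto B. Now: state=B, head=3, tape[-2..4]=0100000 (head:      ^)
Step 2: in state B at pos 3, read 0 -> (B,0)->write 1,move L,goto A. Now: state=A, head=2, tape[-2..4]=0100010 (head:     ^)
Step 3: in state A at pos 2, read 0 -> (A,0)->write 0,move R,goto B. Now: state=B, head=3, tape[-2..4]=0100010 (head:      ^)
Step 4: in state B at pos 3, read 1 -> (B,1)->write 0,move L,goto B. Now: state=B, head=2, tape[-2..4]=0100000 (head:     ^)
Step 5: in state B at pos 2, read 0 -> (B,0)->write 1,move L,goto A. Now: state=A, head=1, tape[-2..4]=0100100 (head:    ^)
Step 6: in state A at pos 1, read 0 -> (A,0)->write 0,move R,goto B. Now: state=B, head=2, tape[-2..4]=0100100 (head:     ^)
Step 7: in state B at pos 2, read 1 -> (B,1)->write 0,move L,goto B. Now: state=B, head=1, tape[-2..4]=0100000 (head:    ^)
Step 8: in state B at pos 1, read 0 -> (B,0)->write 1,move L,goto A. Now: state=A, head=0, tape[-2..4]=0101000 (head:   ^)
Cells containing 1 after step 8: {-1, 1} -> 2 cell(s)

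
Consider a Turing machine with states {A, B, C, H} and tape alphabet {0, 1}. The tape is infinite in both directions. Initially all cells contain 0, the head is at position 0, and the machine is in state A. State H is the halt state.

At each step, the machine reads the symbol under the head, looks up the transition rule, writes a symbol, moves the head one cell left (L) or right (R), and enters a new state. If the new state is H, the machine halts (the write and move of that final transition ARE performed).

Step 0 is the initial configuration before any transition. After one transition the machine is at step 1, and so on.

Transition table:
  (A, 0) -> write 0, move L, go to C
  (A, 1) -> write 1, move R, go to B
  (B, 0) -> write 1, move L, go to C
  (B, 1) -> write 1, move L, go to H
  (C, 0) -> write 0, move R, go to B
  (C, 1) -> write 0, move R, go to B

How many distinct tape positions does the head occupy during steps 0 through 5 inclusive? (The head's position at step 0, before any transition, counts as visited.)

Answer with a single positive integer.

Answer: 2

Derivation:
Step 1: in state A at pos 0, read 0 -> (A,0)->write 0,move L,goto C. Now: state=C, head=-1, tape[-2..1]=0000 (head:  ^)
Step 2: in state C at pos -1, read 0 -> (C,0)->write 0,move R,goto B. Now: state=B, head=0, tape[-2..1]=0000 (head:   ^)
Step 3: in state B at pos 0, read 0 -> (B,0)->write 1,move L,goto C. Now: state=C, head=-1, tape[-2..1]=0010 (head:  ^)
Step 4: in state C at pos -1, read 0 -> (C,0)->write 0,move R,goto B. Now: state=B, head=0, tape[-2..1]=0010 (head:   ^)
Step 5: in state B at pos 0, read 1 -> (B,1)->write 1,move L,goto H. Now: state=H, head=-1, tape[-2..1]=0010 (head:  ^)
Head positions at steps 0..5: starting at 0, distinct positions visited = {-1, 0} -> 2 position(s)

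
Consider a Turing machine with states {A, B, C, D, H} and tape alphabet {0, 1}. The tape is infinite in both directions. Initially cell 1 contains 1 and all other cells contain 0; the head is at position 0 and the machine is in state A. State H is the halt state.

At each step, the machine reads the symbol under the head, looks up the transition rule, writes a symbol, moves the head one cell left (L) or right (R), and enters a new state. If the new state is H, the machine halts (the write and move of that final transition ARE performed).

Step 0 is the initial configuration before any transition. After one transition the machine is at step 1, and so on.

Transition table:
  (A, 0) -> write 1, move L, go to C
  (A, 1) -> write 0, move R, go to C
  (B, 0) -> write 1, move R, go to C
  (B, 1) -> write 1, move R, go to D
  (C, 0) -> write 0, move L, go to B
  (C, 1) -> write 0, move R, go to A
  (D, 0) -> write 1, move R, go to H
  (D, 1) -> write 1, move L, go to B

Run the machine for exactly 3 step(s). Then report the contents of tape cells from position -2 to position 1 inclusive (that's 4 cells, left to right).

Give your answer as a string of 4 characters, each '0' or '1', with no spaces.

Step 1: in state A at pos 0, read 0 -> (A,0)->write 1,move L,goto C. Now: state=C, head=-1, tape[-2..2]=00110 (head:  ^)
Step 2: in state C at pos -1, read 0 -> (C,0)->write 0,move L,goto B. Now: state=B, head=-2, tape[-3..2]=000110 (head:  ^)
Step 3: in state B at pos -2, read 0 -> (B,0)->write 1,move R,goto C. Now: state=C, head=-1, tape[-3..2]=010110 (head:   ^)

Answer: 1011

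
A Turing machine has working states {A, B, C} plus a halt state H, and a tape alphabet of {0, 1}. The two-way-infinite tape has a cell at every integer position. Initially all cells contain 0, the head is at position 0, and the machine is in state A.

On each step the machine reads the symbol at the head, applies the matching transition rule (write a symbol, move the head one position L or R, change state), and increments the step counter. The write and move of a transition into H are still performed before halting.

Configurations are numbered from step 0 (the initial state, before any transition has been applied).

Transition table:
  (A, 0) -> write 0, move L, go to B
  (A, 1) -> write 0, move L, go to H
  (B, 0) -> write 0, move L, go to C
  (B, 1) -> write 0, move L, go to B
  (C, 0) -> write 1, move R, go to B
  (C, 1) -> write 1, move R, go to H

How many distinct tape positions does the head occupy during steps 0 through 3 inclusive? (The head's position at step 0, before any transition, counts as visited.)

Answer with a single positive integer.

Answer: 3

Derivation:
Step 1: in state A at pos 0, read 0 -> (A,0)->write 0,move L,goto B. Now: state=B, head=-1, tape[-2..1]=0000 (head:  ^)
Step 2: in state B at pos -1, read 0 -> (B,0)->write 0,move L,goto C. Now: state=C, head=-2, tape[-3..1]=00000 (head:  ^)
Step 3: in state C at pos -2, read 0 -> (C,0)->write 1,move R,goto B. Now: state=B, head=-1, tape[-3..1]=01000 (head:   ^)
Head positions at steps 0..3: starting at 0, distinct positions visited = {-2, -1, 0} -> 3 position(s)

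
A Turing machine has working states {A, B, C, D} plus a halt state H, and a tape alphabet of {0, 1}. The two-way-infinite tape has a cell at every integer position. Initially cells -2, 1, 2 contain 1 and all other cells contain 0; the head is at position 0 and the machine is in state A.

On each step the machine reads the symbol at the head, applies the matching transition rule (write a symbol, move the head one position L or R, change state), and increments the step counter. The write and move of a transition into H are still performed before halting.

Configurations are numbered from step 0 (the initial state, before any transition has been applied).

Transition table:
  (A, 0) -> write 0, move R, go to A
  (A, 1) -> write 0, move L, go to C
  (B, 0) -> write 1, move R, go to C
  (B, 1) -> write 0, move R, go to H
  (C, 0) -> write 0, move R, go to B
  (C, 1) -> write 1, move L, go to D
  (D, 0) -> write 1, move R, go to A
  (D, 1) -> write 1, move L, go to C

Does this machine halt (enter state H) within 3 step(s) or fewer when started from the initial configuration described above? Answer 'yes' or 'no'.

Answer: no

Derivation:
Step 1: in state A at pos 0, read 0 -> (A,0)->write 0,move R,goto A. Now: state=A, head=1, tape[-3..3]=0100110 (head:     ^)
Step 2: in state A at pos 1, read 1 -> (A,1)->write 0,move L,goto C. Now: state=C, head=0, tape[-3..3]=0100010 (head:    ^)
Step 3: in state C at pos 0, read 0 -> (C,0)->write 0,move R,goto B. Now: state=B, head=1, tape[-3..3]=0100010 (head:     ^)
After 3 step(s): state = B (not H) -> not halted within 3 -> no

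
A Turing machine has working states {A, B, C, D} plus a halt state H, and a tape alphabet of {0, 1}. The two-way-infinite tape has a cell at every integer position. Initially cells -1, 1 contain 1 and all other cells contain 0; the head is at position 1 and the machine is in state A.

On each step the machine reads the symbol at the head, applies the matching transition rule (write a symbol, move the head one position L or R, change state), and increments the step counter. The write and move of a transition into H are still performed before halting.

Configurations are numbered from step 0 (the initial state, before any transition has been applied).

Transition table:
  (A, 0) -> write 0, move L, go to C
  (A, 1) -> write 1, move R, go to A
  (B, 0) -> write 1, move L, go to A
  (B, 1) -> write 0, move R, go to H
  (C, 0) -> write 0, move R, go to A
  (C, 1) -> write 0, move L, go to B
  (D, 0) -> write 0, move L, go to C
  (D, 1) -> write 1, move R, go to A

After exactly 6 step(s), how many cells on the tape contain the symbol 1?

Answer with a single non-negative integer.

Step 1: in state A at pos 1, read 1 -> (A,1)->write 1,move R,goto A. Now: state=A, head=2, tape[-2..3]=010100 (head:     ^)
Step 2: in state A at pos 2, read 0 -> (A,0)->write 0,move L,goto C. Now: state=C, head=1, tape[-2..3]=010100 (head:    ^)
Step 3: in state C at pos 1, read 1 -> (C,1)->write 0,move L,goto B. Now: state=B, head=0, tape[-2..3]=010000 (head:   ^)
Step 4: in state B at pos 0, read 0 -> (B,0)->write 1,move L,goto A. Now: state=A, head=-1, tape[-2..3]=011000 (head:  ^)
Step 5: in state A at pos -1, read 1 -> (A,1)->write 1,move R,goto A. Now: state=A, head=0, tape[-2..3]=011000 (head:   ^)
Step 6: in state A at pos 0, read 1 -> (A,1)->write 1,move R,goto A. Now: state=A, head=1, tape[-2..3]=011000 (head:    ^)
Cells containing 1 after step 6: {-1, 0} -> 2 cell(s)

Answer: 2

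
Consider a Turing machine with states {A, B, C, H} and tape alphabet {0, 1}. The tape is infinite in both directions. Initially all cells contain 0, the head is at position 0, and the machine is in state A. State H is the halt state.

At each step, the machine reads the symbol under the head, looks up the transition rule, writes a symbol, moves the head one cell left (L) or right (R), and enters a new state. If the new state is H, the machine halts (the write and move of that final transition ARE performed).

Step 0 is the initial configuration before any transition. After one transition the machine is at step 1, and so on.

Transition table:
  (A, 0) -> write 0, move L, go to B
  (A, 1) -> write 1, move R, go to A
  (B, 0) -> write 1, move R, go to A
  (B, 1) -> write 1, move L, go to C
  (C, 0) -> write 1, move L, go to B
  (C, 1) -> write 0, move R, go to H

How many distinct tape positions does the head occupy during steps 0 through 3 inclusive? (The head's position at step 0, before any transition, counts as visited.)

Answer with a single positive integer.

Step 1: in state A at pos 0, read 0 -> (A,0)->write 0,move L,goto B. Now: state=B, head=-1, tape[-2..1]=0000 (head:  ^)
Step 2: in state B at pos -1, read 0 -> (B,0)->write 1,move R,goto A. Now: state=A, head=0, tape[-2..1]=0100 (head:   ^)
Step 3: in state A at pos 0, read 0 -> (A,0)->write 0,move L,goto B. Now: state=B, head=-1, tape[-2..1]=0100 (head:  ^)
Head positions at steps 0..3: starting at 0, distinct positions visited = {-1, 0} -> 2 position(s)

Answer: 2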